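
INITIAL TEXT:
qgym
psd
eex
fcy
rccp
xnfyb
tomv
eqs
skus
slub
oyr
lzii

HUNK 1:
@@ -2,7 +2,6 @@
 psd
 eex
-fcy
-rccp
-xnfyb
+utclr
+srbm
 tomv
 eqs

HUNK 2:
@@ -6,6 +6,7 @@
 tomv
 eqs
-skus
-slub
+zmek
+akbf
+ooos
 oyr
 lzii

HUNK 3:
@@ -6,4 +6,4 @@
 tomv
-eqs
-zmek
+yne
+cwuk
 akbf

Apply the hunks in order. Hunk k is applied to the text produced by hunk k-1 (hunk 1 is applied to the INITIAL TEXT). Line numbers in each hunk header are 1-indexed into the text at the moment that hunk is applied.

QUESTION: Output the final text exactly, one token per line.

Hunk 1: at line 2 remove [fcy,rccp,xnfyb] add [utclr,srbm] -> 11 lines: qgym psd eex utclr srbm tomv eqs skus slub oyr lzii
Hunk 2: at line 6 remove [skus,slub] add [zmek,akbf,ooos] -> 12 lines: qgym psd eex utclr srbm tomv eqs zmek akbf ooos oyr lzii
Hunk 3: at line 6 remove [eqs,zmek] add [yne,cwuk] -> 12 lines: qgym psd eex utclr srbm tomv yne cwuk akbf ooos oyr lzii

Answer: qgym
psd
eex
utclr
srbm
tomv
yne
cwuk
akbf
ooos
oyr
lzii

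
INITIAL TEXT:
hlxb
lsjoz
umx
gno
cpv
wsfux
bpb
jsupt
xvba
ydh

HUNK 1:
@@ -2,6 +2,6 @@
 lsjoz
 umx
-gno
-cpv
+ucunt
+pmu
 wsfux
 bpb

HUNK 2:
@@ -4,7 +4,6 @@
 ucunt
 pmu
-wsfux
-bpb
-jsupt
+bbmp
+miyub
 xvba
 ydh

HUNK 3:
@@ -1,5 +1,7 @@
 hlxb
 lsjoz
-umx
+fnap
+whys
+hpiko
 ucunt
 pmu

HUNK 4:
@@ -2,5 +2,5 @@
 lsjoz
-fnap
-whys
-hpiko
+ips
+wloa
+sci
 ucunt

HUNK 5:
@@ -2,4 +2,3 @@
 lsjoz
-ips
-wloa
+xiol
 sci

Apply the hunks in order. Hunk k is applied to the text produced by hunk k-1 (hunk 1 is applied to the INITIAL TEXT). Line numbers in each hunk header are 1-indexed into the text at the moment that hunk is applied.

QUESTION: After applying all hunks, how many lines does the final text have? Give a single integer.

Answer: 10

Derivation:
Hunk 1: at line 2 remove [gno,cpv] add [ucunt,pmu] -> 10 lines: hlxb lsjoz umx ucunt pmu wsfux bpb jsupt xvba ydh
Hunk 2: at line 4 remove [wsfux,bpb,jsupt] add [bbmp,miyub] -> 9 lines: hlxb lsjoz umx ucunt pmu bbmp miyub xvba ydh
Hunk 3: at line 1 remove [umx] add [fnap,whys,hpiko] -> 11 lines: hlxb lsjoz fnap whys hpiko ucunt pmu bbmp miyub xvba ydh
Hunk 4: at line 2 remove [fnap,whys,hpiko] add [ips,wloa,sci] -> 11 lines: hlxb lsjoz ips wloa sci ucunt pmu bbmp miyub xvba ydh
Hunk 5: at line 2 remove [ips,wloa] add [xiol] -> 10 lines: hlxb lsjoz xiol sci ucunt pmu bbmp miyub xvba ydh
Final line count: 10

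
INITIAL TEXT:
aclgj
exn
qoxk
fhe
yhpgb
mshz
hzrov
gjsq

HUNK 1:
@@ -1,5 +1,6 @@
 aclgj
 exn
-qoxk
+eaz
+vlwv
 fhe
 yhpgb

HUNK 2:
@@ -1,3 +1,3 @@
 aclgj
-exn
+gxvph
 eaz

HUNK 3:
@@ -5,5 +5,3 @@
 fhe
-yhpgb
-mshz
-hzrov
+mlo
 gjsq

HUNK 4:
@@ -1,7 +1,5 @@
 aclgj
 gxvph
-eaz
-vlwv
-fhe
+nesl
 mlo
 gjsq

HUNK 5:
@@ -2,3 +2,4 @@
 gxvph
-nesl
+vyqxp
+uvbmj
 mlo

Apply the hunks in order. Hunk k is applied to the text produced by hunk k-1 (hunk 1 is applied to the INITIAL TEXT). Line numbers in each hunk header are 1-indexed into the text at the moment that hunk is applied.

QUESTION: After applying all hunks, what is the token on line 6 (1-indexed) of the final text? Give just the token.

Answer: gjsq

Derivation:
Hunk 1: at line 1 remove [qoxk] add [eaz,vlwv] -> 9 lines: aclgj exn eaz vlwv fhe yhpgb mshz hzrov gjsq
Hunk 2: at line 1 remove [exn] add [gxvph] -> 9 lines: aclgj gxvph eaz vlwv fhe yhpgb mshz hzrov gjsq
Hunk 3: at line 5 remove [yhpgb,mshz,hzrov] add [mlo] -> 7 lines: aclgj gxvph eaz vlwv fhe mlo gjsq
Hunk 4: at line 1 remove [eaz,vlwv,fhe] add [nesl] -> 5 lines: aclgj gxvph nesl mlo gjsq
Hunk 5: at line 2 remove [nesl] add [vyqxp,uvbmj] -> 6 lines: aclgj gxvph vyqxp uvbmj mlo gjsq
Final line 6: gjsq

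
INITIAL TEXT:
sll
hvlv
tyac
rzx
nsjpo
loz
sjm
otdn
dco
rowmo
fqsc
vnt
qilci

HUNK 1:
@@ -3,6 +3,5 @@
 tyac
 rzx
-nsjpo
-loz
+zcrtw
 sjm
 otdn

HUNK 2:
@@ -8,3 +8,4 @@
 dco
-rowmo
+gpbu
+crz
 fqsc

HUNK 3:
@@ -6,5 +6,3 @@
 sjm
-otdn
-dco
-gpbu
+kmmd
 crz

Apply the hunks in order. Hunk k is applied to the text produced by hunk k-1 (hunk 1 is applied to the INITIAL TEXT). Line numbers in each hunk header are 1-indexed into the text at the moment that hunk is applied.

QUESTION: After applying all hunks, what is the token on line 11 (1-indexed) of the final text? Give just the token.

Hunk 1: at line 3 remove [nsjpo,loz] add [zcrtw] -> 12 lines: sll hvlv tyac rzx zcrtw sjm otdn dco rowmo fqsc vnt qilci
Hunk 2: at line 8 remove [rowmo] add [gpbu,crz] -> 13 lines: sll hvlv tyac rzx zcrtw sjm otdn dco gpbu crz fqsc vnt qilci
Hunk 3: at line 6 remove [otdn,dco,gpbu] add [kmmd] -> 11 lines: sll hvlv tyac rzx zcrtw sjm kmmd crz fqsc vnt qilci
Final line 11: qilci

Answer: qilci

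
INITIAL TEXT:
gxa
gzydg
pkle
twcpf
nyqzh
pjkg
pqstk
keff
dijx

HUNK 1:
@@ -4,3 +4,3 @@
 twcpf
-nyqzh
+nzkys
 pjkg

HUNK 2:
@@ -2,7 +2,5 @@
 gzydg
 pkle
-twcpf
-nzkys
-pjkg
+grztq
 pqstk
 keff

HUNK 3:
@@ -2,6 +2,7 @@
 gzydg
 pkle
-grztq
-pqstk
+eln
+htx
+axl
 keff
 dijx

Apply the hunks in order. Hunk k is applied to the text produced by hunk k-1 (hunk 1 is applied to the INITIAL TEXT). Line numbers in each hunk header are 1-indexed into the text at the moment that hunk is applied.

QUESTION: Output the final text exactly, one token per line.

Answer: gxa
gzydg
pkle
eln
htx
axl
keff
dijx

Derivation:
Hunk 1: at line 4 remove [nyqzh] add [nzkys] -> 9 lines: gxa gzydg pkle twcpf nzkys pjkg pqstk keff dijx
Hunk 2: at line 2 remove [twcpf,nzkys,pjkg] add [grztq] -> 7 lines: gxa gzydg pkle grztq pqstk keff dijx
Hunk 3: at line 2 remove [grztq,pqstk] add [eln,htx,axl] -> 8 lines: gxa gzydg pkle eln htx axl keff dijx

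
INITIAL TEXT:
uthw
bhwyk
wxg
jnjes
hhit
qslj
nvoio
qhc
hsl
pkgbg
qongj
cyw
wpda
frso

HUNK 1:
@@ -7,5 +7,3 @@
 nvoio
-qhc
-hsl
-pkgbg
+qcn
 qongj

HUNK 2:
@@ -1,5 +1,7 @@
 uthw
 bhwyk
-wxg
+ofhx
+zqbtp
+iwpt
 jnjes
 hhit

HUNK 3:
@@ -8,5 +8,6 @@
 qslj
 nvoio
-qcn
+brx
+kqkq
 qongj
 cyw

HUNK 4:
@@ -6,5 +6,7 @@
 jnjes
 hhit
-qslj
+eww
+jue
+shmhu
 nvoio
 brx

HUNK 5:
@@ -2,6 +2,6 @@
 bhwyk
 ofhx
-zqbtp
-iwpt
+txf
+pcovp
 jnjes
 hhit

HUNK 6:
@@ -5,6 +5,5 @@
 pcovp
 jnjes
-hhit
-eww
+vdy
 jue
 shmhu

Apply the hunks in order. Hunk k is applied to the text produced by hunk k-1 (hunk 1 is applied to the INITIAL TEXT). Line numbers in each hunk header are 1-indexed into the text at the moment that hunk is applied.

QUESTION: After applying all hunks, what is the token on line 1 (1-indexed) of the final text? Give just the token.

Hunk 1: at line 7 remove [qhc,hsl,pkgbg] add [qcn] -> 12 lines: uthw bhwyk wxg jnjes hhit qslj nvoio qcn qongj cyw wpda frso
Hunk 2: at line 1 remove [wxg] add [ofhx,zqbtp,iwpt] -> 14 lines: uthw bhwyk ofhx zqbtp iwpt jnjes hhit qslj nvoio qcn qongj cyw wpda frso
Hunk 3: at line 8 remove [qcn] add [brx,kqkq] -> 15 lines: uthw bhwyk ofhx zqbtp iwpt jnjes hhit qslj nvoio brx kqkq qongj cyw wpda frso
Hunk 4: at line 6 remove [qslj] add [eww,jue,shmhu] -> 17 lines: uthw bhwyk ofhx zqbtp iwpt jnjes hhit eww jue shmhu nvoio brx kqkq qongj cyw wpda frso
Hunk 5: at line 2 remove [zqbtp,iwpt] add [txf,pcovp] -> 17 lines: uthw bhwyk ofhx txf pcovp jnjes hhit eww jue shmhu nvoio brx kqkq qongj cyw wpda frso
Hunk 6: at line 5 remove [hhit,eww] add [vdy] -> 16 lines: uthw bhwyk ofhx txf pcovp jnjes vdy jue shmhu nvoio brx kqkq qongj cyw wpda frso
Final line 1: uthw

Answer: uthw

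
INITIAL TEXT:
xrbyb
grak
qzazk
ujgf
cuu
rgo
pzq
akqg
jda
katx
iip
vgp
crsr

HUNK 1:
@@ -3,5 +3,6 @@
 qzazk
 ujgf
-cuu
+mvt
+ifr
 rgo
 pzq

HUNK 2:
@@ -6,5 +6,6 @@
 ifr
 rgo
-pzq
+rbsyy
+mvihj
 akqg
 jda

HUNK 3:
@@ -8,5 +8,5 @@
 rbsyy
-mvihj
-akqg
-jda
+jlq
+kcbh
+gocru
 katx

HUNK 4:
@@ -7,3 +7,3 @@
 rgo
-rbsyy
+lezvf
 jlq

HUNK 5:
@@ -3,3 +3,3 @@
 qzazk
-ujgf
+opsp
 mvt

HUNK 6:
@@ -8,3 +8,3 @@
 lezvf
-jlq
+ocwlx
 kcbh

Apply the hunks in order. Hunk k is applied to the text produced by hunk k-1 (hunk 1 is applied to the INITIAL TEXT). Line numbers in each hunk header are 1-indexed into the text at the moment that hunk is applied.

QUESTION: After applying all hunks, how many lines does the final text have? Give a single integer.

Hunk 1: at line 3 remove [cuu] add [mvt,ifr] -> 14 lines: xrbyb grak qzazk ujgf mvt ifr rgo pzq akqg jda katx iip vgp crsr
Hunk 2: at line 6 remove [pzq] add [rbsyy,mvihj] -> 15 lines: xrbyb grak qzazk ujgf mvt ifr rgo rbsyy mvihj akqg jda katx iip vgp crsr
Hunk 3: at line 8 remove [mvihj,akqg,jda] add [jlq,kcbh,gocru] -> 15 lines: xrbyb grak qzazk ujgf mvt ifr rgo rbsyy jlq kcbh gocru katx iip vgp crsr
Hunk 4: at line 7 remove [rbsyy] add [lezvf] -> 15 lines: xrbyb grak qzazk ujgf mvt ifr rgo lezvf jlq kcbh gocru katx iip vgp crsr
Hunk 5: at line 3 remove [ujgf] add [opsp] -> 15 lines: xrbyb grak qzazk opsp mvt ifr rgo lezvf jlq kcbh gocru katx iip vgp crsr
Hunk 6: at line 8 remove [jlq] add [ocwlx] -> 15 lines: xrbyb grak qzazk opsp mvt ifr rgo lezvf ocwlx kcbh gocru katx iip vgp crsr
Final line count: 15

Answer: 15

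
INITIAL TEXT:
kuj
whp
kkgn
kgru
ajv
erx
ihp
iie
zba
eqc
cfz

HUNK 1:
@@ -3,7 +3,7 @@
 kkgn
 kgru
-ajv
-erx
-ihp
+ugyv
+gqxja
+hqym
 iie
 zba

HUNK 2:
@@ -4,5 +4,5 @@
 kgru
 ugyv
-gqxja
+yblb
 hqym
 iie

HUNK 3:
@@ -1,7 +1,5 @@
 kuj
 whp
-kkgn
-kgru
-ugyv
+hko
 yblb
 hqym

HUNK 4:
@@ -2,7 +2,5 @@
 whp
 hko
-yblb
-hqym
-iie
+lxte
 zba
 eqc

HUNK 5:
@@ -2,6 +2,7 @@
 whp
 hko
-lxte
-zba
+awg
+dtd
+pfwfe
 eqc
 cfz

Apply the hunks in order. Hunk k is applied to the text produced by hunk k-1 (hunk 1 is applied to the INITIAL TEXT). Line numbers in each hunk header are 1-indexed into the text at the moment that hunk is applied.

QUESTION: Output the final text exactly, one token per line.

Answer: kuj
whp
hko
awg
dtd
pfwfe
eqc
cfz

Derivation:
Hunk 1: at line 3 remove [ajv,erx,ihp] add [ugyv,gqxja,hqym] -> 11 lines: kuj whp kkgn kgru ugyv gqxja hqym iie zba eqc cfz
Hunk 2: at line 4 remove [gqxja] add [yblb] -> 11 lines: kuj whp kkgn kgru ugyv yblb hqym iie zba eqc cfz
Hunk 3: at line 1 remove [kkgn,kgru,ugyv] add [hko] -> 9 lines: kuj whp hko yblb hqym iie zba eqc cfz
Hunk 4: at line 2 remove [yblb,hqym,iie] add [lxte] -> 7 lines: kuj whp hko lxte zba eqc cfz
Hunk 5: at line 2 remove [lxte,zba] add [awg,dtd,pfwfe] -> 8 lines: kuj whp hko awg dtd pfwfe eqc cfz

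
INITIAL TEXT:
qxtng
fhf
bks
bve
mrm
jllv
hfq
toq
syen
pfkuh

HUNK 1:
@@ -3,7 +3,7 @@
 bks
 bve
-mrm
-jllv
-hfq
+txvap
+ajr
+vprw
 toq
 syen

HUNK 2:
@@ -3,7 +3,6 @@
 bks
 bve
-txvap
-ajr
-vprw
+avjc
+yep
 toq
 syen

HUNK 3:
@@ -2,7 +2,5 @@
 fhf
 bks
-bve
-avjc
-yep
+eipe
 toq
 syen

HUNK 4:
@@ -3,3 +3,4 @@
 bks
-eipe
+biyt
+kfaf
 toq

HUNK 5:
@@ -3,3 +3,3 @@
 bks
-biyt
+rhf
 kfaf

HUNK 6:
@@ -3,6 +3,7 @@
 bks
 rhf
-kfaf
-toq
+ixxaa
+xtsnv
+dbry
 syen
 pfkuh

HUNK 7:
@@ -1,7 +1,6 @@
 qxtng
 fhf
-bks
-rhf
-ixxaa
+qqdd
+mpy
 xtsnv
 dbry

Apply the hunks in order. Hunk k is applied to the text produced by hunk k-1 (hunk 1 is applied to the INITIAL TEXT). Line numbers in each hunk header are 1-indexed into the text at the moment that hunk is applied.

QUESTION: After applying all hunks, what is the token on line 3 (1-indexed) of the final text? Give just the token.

Answer: qqdd

Derivation:
Hunk 1: at line 3 remove [mrm,jllv,hfq] add [txvap,ajr,vprw] -> 10 lines: qxtng fhf bks bve txvap ajr vprw toq syen pfkuh
Hunk 2: at line 3 remove [txvap,ajr,vprw] add [avjc,yep] -> 9 lines: qxtng fhf bks bve avjc yep toq syen pfkuh
Hunk 3: at line 2 remove [bve,avjc,yep] add [eipe] -> 7 lines: qxtng fhf bks eipe toq syen pfkuh
Hunk 4: at line 3 remove [eipe] add [biyt,kfaf] -> 8 lines: qxtng fhf bks biyt kfaf toq syen pfkuh
Hunk 5: at line 3 remove [biyt] add [rhf] -> 8 lines: qxtng fhf bks rhf kfaf toq syen pfkuh
Hunk 6: at line 3 remove [kfaf,toq] add [ixxaa,xtsnv,dbry] -> 9 lines: qxtng fhf bks rhf ixxaa xtsnv dbry syen pfkuh
Hunk 7: at line 1 remove [bks,rhf,ixxaa] add [qqdd,mpy] -> 8 lines: qxtng fhf qqdd mpy xtsnv dbry syen pfkuh
Final line 3: qqdd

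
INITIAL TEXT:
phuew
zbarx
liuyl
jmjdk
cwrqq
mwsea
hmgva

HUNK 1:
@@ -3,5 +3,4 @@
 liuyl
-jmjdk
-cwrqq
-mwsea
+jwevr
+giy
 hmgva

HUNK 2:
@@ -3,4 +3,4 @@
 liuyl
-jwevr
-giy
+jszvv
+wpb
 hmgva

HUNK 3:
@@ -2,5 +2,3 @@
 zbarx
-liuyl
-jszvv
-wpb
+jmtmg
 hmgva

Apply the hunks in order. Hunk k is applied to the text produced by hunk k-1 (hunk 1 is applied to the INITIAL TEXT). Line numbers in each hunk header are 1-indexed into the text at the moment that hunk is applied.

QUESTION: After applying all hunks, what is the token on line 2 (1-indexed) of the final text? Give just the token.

Answer: zbarx

Derivation:
Hunk 1: at line 3 remove [jmjdk,cwrqq,mwsea] add [jwevr,giy] -> 6 lines: phuew zbarx liuyl jwevr giy hmgva
Hunk 2: at line 3 remove [jwevr,giy] add [jszvv,wpb] -> 6 lines: phuew zbarx liuyl jszvv wpb hmgva
Hunk 3: at line 2 remove [liuyl,jszvv,wpb] add [jmtmg] -> 4 lines: phuew zbarx jmtmg hmgva
Final line 2: zbarx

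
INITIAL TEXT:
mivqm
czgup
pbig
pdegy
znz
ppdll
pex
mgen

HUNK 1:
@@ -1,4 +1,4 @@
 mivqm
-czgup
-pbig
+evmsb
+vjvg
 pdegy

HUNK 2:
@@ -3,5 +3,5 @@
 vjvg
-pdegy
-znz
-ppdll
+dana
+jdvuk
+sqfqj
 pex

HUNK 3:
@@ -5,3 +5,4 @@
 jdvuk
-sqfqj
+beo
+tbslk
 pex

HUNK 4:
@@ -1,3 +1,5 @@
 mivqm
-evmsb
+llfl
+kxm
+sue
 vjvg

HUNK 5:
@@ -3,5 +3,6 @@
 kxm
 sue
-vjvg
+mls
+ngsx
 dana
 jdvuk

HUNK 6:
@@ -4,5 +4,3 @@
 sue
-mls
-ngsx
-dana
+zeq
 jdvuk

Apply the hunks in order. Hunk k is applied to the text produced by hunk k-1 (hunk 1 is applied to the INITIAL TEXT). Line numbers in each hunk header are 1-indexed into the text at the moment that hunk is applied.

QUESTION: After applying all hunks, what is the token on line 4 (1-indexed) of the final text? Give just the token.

Hunk 1: at line 1 remove [czgup,pbig] add [evmsb,vjvg] -> 8 lines: mivqm evmsb vjvg pdegy znz ppdll pex mgen
Hunk 2: at line 3 remove [pdegy,znz,ppdll] add [dana,jdvuk,sqfqj] -> 8 lines: mivqm evmsb vjvg dana jdvuk sqfqj pex mgen
Hunk 3: at line 5 remove [sqfqj] add [beo,tbslk] -> 9 lines: mivqm evmsb vjvg dana jdvuk beo tbslk pex mgen
Hunk 4: at line 1 remove [evmsb] add [llfl,kxm,sue] -> 11 lines: mivqm llfl kxm sue vjvg dana jdvuk beo tbslk pex mgen
Hunk 5: at line 3 remove [vjvg] add [mls,ngsx] -> 12 lines: mivqm llfl kxm sue mls ngsx dana jdvuk beo tbslk pex mgen
Hunk 6: at line 4 remove [mls,ngsx,dana] add [zeq] -> 10 lines: mivqm llfl kxm sue zeq jdvuk beo tbslk pex mgen
Final line 4: sue

Answer: sue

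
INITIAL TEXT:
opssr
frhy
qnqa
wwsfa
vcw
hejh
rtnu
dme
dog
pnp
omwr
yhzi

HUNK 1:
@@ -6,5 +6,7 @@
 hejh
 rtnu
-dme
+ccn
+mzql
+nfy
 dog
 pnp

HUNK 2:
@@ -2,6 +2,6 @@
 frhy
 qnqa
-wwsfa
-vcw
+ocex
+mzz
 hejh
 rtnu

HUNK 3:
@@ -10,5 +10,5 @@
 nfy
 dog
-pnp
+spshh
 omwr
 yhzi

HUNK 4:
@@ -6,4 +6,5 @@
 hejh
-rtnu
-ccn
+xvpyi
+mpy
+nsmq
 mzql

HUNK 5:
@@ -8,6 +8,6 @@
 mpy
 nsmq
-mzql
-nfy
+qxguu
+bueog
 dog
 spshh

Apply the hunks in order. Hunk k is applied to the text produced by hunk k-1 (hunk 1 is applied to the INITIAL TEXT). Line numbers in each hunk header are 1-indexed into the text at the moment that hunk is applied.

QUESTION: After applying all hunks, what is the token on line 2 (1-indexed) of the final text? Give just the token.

Answer: frhy

Derivation:
Hunk 1: at line 6 remove [dme] add [ccn,mzql,nfy] -> 14 lines: opssr frhy qnqa wwsfa vcw hejh rtnu ccn mzql nfy dog pnp omwr yhzi
Hunk 2: at line 2 remove [wwsfa,vcw] add [ocex,mzz] -> 14 lines: opssr frhy qnqa ocex mzz hejh rtnu ccn mzql nfy dog pnp omwr yhzi
Hunk 3: at line 10 remove [pnp] add [spshh] -> 14 lines: opssr frhy qnqa ocex mzz hejh rtnu ccn mzql nfy dog spshh omwr yhzi
Hunk 4: at line 6 remove [rtnu,ccn] add [xvpyi,mpy,nsmq] -> 15 lines: opssr frhy qnqa ocex mzz hejh xvpyi mpy nsmq mzql nfy dog spshh omwr yhzi
Hunk 5: at line 8 remove [mzql,nfy] add [qxguu,bueog] -> 15 lines: opssr frhy qnqa ocex mzz hejh xvpyi mpy nsmq qxguu bueog dog spshh omwr yhzi
Final line 2: frhy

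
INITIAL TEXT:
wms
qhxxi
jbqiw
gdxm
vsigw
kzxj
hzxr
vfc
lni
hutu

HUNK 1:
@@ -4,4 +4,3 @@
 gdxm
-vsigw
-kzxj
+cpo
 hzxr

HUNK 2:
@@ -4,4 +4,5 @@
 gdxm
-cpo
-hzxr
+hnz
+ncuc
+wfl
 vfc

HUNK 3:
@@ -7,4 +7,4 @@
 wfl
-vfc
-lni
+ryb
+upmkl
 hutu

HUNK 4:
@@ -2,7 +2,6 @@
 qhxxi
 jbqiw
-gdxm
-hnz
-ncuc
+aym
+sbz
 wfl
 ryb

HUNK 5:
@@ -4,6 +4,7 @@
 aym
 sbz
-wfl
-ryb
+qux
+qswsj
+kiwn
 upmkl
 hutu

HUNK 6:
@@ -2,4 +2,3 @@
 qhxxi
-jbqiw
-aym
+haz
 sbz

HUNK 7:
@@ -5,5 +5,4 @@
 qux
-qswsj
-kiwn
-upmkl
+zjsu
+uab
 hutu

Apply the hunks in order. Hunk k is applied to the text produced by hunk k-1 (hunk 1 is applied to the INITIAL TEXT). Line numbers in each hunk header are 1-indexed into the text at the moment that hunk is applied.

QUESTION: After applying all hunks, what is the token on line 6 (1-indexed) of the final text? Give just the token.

Hunk 1: at line 4 remove [vsigw,kzxj] add [cpo] -> 9 lines: wms qhxxi jbqiw gdxm cpo hzxr vfc lni hutu
Hunk 2: at line 4 remove [cpo,hzxr] add [hnz,ncuc,wfl] -> 10 lines: wms qhxxi jbqiw gdxm hnz ncuc wfl vfc lni hutu
Hunk 3: at line 7 remove [vfc,lni] add [ryb,upmkl] -> 10 lines: wms qhxxi jbqiw gdxm hnz ncuc wfl ryb upmkl hutu
Hunk 4: at line 2 remove [gdxm,hnz,ncuc] add [aym,sbz] -> 9 lines: wms qhxxi jbqiw aym sbz wfl ryb upmkl hutu
Hunk 5: at line 4 remove [wfl,ryb] add [qux,qswsj,kiwn] -> 10 lines: wms qhxxi jbqiw aym sbz qux qswsj kiwn upmkl hutu
Hunk 6: at line 2 remove [jbqiw,aym] add [haz] -> 9 lines: wms qhxxi haz sbz qux qswsj kiwn upmkl hutu
Hunk 7: at line 5 remove [qswsj,kiwn,upmkl] add [zjsu,uab] -> 8 lines: wms qhxxi haz sbz qux zjsu uab hutu
Final line 6: zjsu

Answer: zjsu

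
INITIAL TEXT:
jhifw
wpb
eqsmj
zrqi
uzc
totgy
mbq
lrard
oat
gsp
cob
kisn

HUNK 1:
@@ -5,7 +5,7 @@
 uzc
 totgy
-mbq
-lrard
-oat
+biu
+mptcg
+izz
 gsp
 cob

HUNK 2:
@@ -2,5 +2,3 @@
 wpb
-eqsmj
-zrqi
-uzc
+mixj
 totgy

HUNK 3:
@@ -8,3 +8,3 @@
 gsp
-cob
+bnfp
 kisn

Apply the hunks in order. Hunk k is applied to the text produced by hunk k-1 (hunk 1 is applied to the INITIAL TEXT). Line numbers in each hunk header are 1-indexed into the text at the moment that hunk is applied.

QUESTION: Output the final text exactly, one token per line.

Hunk 1: at line 5 remove [mbq,lrard,oat] add [biu,mptcg,izz] -> 12 lines: jhifw wpb eqsmj zrqi uzc totgy biu mptcg izz gsp cob kisn
Hunk 2: at line 2 remove [eqsmj,zrqi,uzc] add [mixj] -> 10 lines: jhifw wpb mixj totgy biu mptcg izz gsp cob kisn
Hunk 3: at line 8 remove [cob] add [bnfp] -> 10 lines: jhifw wpb mixj totgy biu mptcg izz gsp bnfp kisn

Answer: jhifw
wpb
mixj
totgy
biu
mptcg
izz
gsp
bnfp
kisn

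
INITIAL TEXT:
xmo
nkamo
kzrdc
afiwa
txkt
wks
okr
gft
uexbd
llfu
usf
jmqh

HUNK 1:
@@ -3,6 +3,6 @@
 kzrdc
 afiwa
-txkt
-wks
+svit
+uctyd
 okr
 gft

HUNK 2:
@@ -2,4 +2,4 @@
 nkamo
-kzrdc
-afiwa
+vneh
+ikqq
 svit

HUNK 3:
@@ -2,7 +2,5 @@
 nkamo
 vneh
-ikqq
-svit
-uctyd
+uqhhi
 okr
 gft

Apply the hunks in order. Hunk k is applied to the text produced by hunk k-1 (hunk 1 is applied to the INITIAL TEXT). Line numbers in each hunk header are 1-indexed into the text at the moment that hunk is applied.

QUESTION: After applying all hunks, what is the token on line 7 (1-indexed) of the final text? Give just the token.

Hunk 1: at line 3 remove [txkt,wks] add [svit,uctyd] -> 12 lines: xmo nkamo kzrdc afiwa svit uctyd okr gft uexbd llfu usf jmqh
Hunk 2: at line 2 remove [kzrdc,afiwa] add [vneh,ikqq] -> 12 lines: xmo nkamo vneh ikqq svit uctyd okr gft uexbd llfu usf jmqh
Hunk 3: at line 2 remove [ikqq,svit,uctyd] add [uqhhi] -> 10 lines: xmo nkamo vneh uqhhi okr gft uexbd llfu usf jmqh
Final line 7: uexbd

Answer: uexbd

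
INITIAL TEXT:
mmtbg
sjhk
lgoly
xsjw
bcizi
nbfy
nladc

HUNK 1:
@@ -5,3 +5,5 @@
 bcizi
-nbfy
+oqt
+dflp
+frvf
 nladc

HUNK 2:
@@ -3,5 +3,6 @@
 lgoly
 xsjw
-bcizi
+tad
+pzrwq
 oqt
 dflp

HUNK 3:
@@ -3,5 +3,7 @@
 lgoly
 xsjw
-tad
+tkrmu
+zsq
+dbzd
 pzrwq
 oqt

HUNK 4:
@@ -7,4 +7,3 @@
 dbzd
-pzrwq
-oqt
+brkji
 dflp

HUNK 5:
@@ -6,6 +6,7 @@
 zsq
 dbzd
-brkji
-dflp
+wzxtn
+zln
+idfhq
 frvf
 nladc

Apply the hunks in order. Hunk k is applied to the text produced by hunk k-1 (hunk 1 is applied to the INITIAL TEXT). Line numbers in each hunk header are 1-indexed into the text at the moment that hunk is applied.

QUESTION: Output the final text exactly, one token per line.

Hunk 1: at line 5 remove [nbfy] add [oqt,dflp,frvf] -> 9 lines: mmtbg sjhk lgoly xsjw bcizi oqt dflp frvf nladc
Hunk 2: at line 3 remove [bcizi] add [tad,pzrwq] -> 10 lines: mmtbg sjhk lgoly xsjw tad pzrwq oqt dflp frvf nladc
Hunk 3: at line 3 remove [tad] add [tkrmu,zsq,dbzd] -> 12 lines: mmtbg sjhk lgoly xsjw tkrmu zsq dbzd pzrwq oqt dflp frvf nladc
Hunk 4: at line 7 remove [pzrwq,oqt] add [brkji] -> 11 lines: mmtbg sjhk lgoly xsjw tkrmu zsq dbzd brkji dflp frvf nladc
Hunk 5: at line 6 remove [brkji,dflp] add [wzxtn,zln,idfhq] -> 12 lines: mmtbg sjhk lgoly xsjw tkrmu zsq dbzd wzxtn zln idfhq frvf nladc

Answer: mmtbg
sjhk
lgoly
xsjw
tkrmu
zsq
dbzd
wzxtn
zln
idfhq
frvf
nladc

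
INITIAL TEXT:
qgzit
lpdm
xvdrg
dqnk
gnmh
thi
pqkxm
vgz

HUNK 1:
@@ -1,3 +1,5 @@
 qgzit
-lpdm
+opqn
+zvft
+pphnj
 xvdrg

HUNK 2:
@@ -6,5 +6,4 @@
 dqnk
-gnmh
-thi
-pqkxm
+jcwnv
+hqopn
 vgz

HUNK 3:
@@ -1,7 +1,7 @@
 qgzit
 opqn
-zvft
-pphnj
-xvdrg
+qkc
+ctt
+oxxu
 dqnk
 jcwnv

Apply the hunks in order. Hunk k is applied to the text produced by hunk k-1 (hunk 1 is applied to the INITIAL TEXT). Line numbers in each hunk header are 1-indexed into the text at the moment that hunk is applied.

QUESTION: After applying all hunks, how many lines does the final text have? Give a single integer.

Answer: 9

Derivation:
Hunk 1: at line 1 remove [lpdm] add [opqn,zvft,pphnj] -> 10 lines: qgzit opqn zvft pphnj xvdrg dqnk gnmh thi pqkxm vgz
Hunk 2: at line 6 remove [gnmh,thi,pqkxm] add [jcwnv,hqopn] -> 9 lines: qgzit opqn zvft pphnj xvdrg dqnk jcwnv hqopn vgz
Hunk 3: at line 1 remove [zvft,pphnj,xvdrg] add [qkc,ctt,oxxu] -> 9 lines: qgzit opqn qkc ctt oxxu dqnk jcwnv hqopn vgz
Final line count: 9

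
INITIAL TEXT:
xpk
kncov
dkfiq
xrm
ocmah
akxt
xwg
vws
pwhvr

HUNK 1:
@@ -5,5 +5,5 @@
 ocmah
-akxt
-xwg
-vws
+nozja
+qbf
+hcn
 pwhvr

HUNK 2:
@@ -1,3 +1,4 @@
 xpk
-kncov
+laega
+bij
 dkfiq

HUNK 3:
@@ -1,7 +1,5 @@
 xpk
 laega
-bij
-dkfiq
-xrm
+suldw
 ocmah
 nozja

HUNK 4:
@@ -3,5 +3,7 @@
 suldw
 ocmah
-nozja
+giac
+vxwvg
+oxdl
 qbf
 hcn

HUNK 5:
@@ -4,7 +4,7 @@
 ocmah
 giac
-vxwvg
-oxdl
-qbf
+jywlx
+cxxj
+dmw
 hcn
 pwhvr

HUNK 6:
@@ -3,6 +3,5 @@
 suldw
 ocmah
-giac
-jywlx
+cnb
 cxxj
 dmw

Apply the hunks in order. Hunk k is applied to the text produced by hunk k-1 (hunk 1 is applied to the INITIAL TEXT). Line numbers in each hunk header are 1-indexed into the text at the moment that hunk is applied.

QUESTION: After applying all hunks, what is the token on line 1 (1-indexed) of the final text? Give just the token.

Answer: xpk

Derivation:
Hunk 1: at line 5 remove [akxt,xwg,vws] add [nozja,qbf,hcn] -> 9 lines: xpk kncov dkfiq xrm ocmah nozja qbf hcn pwhvr
Hunk 2: at line 1 remove [kncov] add [laega,bij] -> 10 lines: xpk laega bij dkfiq xrm ocmah nozja qbf hcn pwhvr
Hunk 3: at line 1 remove [bij,dkfiq,xrm] add [suldw] -> 8 lines: xpk laega suldw ocmah nozja qbf hcn pwhvr
Hunk 4: at line 3 remove [nozja] add [giac,vxwvg,oxdl] -> 10 lines: xpk laega suldw ocmah giac vxwvg oxdl qbf hcn pwhvr
Hunk 5: at line 4 remove [vxwvg,oxdl,qbf] add [jywlx,cxxj,dmw] -> 10 lines: xpk laega suldw ocmah giac jywlx cxxj dmw hcn pwhvr
Hunk 6: at line 3 remove [giac,jywlx] add [cnb] -> 9 lines: xpk laega suldw ocmah cnb cxxj dmw hcn pwhvr
Final line 1: xpk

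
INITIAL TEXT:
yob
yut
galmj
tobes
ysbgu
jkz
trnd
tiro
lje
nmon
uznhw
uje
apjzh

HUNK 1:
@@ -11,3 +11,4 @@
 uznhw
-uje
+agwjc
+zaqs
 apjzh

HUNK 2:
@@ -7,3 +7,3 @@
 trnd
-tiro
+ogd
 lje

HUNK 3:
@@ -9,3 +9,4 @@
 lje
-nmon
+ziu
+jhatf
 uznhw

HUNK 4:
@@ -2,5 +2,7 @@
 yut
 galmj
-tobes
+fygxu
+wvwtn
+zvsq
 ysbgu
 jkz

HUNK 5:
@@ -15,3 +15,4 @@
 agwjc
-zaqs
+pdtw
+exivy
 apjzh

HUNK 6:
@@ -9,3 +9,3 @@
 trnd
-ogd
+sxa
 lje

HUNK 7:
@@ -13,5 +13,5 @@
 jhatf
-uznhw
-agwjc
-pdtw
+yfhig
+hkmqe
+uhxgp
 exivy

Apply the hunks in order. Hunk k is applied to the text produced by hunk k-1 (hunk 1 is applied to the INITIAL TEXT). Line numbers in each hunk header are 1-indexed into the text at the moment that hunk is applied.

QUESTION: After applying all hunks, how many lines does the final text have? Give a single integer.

Answer: 18

Derivation:
Hunk 1: at line 11 remove [uje] add [agwjc,zaqs] -> 14 lines: yob yut galmj tobes ysbgu jkz trnd tiro lje nmon uznhw agwjc zaqs apjzh
Hunk 2: at line 7 remove [tiro] add [ogd] -> 14 lines: yob yut galmj tobes ysbgu jkz trnd ogd lje nmon uznhw agwjc zaqs apjzh
Hunk 3: at line 9 remove [nmon] add [ziu,jhatf] -> 15 lines: yob yut galmj tobes ysbgu jkz trnd ogd lje ziu jhatf uznhw agwjc zaqs apjzh
Hunk 4: at line 2 remove [tobes] add [fygxu,wvwtn,zvsq] -> 17 lines: yob yut galmj fygxu wvwtn zvsq ysbgu jkz trnd ogd lje ziu jhatf uznhw agwjc zaqs apjzh
Hunk 5: at line 15 remove [zaqs] add [pdtw,exivy] -> 18 lines: yob yut galmj fygxu wvwtn zvsq ysbgu jkz trnd ogd lje ziu jhatf uznhw agwjc pdtw exivy apjzh
Hunk 6: at line 9 remove [ogd] add [sxa] -> 18 lines: yob yut galmj fygxu wvwtn zvsq ysbgu jkz trnd sxa lje ziu jhatf uznhw agwjc pdtw exivy apjzh
Hunk 7: at line 13 remove [uznhw,agwjc,pdtw] add [yfhig,hkmqe,uhxgp] -> 18 lines: yob yut galmj fygxu wvwtn zvsq ysbgu jkz trnd sxa lje ziu jhatf yfhig hkmqe uhxgp exivy apjzh
Final line count: 18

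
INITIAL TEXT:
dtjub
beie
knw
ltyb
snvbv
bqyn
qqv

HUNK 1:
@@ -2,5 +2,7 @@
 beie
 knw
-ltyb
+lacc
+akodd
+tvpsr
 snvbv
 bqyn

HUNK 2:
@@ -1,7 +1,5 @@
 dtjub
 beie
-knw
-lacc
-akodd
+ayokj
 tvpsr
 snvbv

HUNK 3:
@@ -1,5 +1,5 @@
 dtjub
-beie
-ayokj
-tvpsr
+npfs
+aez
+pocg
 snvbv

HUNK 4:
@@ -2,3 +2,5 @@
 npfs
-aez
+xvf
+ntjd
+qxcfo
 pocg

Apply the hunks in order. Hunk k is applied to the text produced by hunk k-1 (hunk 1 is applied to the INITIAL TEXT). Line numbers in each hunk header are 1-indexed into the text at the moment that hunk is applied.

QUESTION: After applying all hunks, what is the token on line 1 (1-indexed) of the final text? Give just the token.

Answer: dtjub

Derivation:
Hunk 1: at line 2 remove [ltyb] add [lacc,akodd,tvpsr] -> 9 lines: dtjub beie knw lacc akodd tvpsr snvbv bqyn qqv
Hunk 2: at line 1 remove [knw,lacc,akodd] add [ayokj] -> 7 lines: dtjub beie ayokj tvpsr snvbv bqyn qqv
Hunk 3: at line 1 remove [beie,ayokj,tvpsr] add [npfs,aez,pocg] -> 7 lines: dtjub npfs aez pocg snvbv bqyn qqv
Hunk 4: at line 2 remove [aez] add [xvf,ntjd,qxcfo] -> 9 lines: dtjub npfs xvf ntjd qxcfo pocg snvbv bqyn qqv
Final line 1: dtjub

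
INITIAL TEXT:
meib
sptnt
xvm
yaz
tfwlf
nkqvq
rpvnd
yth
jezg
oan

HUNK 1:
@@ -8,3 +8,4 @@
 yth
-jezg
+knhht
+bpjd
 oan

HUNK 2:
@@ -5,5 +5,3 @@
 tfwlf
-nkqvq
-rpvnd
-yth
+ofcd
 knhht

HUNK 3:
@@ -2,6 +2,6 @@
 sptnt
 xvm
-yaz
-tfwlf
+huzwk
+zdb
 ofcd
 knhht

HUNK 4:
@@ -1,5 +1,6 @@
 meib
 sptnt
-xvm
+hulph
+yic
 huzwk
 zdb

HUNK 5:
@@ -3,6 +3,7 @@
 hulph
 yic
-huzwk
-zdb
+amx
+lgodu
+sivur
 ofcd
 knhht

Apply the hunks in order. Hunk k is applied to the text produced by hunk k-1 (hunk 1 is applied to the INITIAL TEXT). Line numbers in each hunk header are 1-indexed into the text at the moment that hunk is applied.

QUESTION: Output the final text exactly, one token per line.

Hunk 1: at line 8 remove [jezg] add [knhht,bpjd] -> 11 lines: meib sptnt xvm yaz tfwlf nkqvq rpvnd yth knhht bpjd oan
Hunk 2: at line 5 remove [nkqvq,rpvnd,yth] add [ofcd] -> 9 lines: meib sptnt xvm yaz tfwlf ofcd knhht bpjd oan
Hunk 3: at line 2 remove [yaz,tfwlf] add [huzwk,zdb] -> 9 lines: meib sptnt xvm huzwk zdb ofcd knhht bpjd oan
Hunk 4: at line 1 remove [xvm] add [hulph,yic] -> 10 lines: meib sptnt hulph yic huzwk zdb ofcd knhht bpjd oan
Hunk 5: at line 3 remove [huzwk,zdb] add [amx,lgodu,sivur] -> 11 lines: meib sptnt hulph yic amx lgodu sivur ofcd knhht bpjd oan

Answer: meib
sptnt
hulph
yic
amx
lgodu
sivur
ofcd
knhht
bpjd
oan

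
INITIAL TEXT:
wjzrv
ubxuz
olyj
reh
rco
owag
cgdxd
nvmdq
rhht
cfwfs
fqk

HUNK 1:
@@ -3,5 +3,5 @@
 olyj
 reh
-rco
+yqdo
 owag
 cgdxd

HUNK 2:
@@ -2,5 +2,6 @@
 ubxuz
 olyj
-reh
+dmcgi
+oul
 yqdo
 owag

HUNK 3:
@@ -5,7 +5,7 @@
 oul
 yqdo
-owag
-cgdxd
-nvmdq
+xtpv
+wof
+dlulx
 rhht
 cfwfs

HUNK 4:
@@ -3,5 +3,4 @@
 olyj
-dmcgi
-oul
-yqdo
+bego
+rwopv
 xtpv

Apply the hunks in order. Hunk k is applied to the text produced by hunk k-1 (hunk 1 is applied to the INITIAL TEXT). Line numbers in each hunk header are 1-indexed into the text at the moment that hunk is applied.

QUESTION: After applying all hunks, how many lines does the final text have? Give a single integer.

Answer: 11

Derivation:
Hunk 1: at line 3 remove [rco] add [yqdo] -> 11 lines: wjzrv ubxuz olyj reh yqdo owag cgdxd nvmdq rhht cfwfs fqk
Hunk 2: at line 2 remove [reh] add [dmcgi,oul] -> 12 lines: wjzrv ubxuz olyj dmcgi oul yqdo owag cgdxd nvmdq rhht cfwfs fqk
Hunk 3: at line 5 remove [owag,cgdxd,nvmdq] add [xtpv,wof,dlulx] -> 12 lines: wjzrv ubxuz olyj dmcgi oul yqdo xtpv wof dlulx rhht cfwfs fqk
Hunk 4: at line 3 remove [dmcgi,oul,yqdo] add [bego,rwopv] -> 11 lines: wjzrv ubxuz olyj bego rwopv xtpv wof dlulx rhht cfwfs fqk
Final line count: 11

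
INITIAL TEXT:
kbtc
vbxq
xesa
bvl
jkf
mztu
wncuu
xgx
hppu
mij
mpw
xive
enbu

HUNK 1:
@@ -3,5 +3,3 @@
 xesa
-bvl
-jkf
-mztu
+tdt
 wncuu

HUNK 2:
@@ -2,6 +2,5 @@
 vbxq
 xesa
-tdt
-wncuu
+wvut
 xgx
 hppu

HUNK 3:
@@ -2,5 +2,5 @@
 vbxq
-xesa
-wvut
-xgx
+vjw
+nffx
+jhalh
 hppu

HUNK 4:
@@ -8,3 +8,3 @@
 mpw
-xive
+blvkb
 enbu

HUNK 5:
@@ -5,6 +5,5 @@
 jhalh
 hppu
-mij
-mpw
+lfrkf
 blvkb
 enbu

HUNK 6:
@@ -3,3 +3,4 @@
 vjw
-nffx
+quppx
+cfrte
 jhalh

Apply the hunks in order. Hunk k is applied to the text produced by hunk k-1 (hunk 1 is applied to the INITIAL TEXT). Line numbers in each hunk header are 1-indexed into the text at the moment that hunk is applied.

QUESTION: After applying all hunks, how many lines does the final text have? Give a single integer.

Hunk 1: at line 3 remove [bvl,jkf,mztu] add [tdt] -> 11 lines: kbtc vbxq xesa tdt wncuu xgx hppu mij mpw xive enbu
Hunk 2: at line 2 remove [tdt,wncuu] add [wvut] -> 10 lines: kbtc vbxq xesa wvut xgx hppu mij mpw xive enbu
Hunk 3: at line 2 remove [xesa,wvut,xgx] add [vjw,nffx,jhalh] -> 10 lines: kbtc vbxq vjw nffx jhalh hppu mij mpw xive enbu
Hunk 4: at line 8 remove [xive] add [blvkb] -> 10 lines: kbtc vbxq vjw nffx jhalh hppu mij mpw blvkb enbu
Hunk 5: at line 5 remove [mij,mpw] add [lfrkf] -> 9 lines: kbtc vbxq vjw nffx jhalh hppu lfrkf blvkb enbu
Hunk 6: at line 3 remove [nffx] add [quppx,cfrte] -> 10 lines: kbtc vbxq vjw quppx cfrte jhalh hppu lfrkf blvkb enbu
Final line count: 10

Answer: 10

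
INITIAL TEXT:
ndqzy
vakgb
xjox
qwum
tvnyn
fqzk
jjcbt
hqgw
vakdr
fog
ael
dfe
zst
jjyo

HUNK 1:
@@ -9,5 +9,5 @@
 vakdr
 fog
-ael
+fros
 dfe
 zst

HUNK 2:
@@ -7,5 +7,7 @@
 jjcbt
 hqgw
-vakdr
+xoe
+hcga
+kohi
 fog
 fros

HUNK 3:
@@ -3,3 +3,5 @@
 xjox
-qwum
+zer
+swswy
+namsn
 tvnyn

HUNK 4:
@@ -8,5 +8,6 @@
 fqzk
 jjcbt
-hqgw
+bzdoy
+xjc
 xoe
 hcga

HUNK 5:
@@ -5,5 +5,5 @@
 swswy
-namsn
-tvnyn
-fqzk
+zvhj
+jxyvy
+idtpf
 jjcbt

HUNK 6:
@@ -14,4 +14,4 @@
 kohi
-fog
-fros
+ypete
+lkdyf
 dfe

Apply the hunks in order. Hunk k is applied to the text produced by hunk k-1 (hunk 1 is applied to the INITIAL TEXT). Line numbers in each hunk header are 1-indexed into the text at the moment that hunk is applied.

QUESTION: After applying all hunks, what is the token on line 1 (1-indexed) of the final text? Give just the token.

Hunk 1: at line 9 remove [ael] add [fros] -> 14 lines: ndqzy vakgb xjox qwum tvnyn fqzk jjcbt hqgw vakdr fog fros dfe zst jjyo
Hunk 2: at line 7 remove [vakdr] add [xoe,hcga,kohi] -> 16 lines: ndqzy vakgb xjox qwum tvnyn fqzk jjcbt hqgw xoe hcga kohi fog fros dfe zst jjyo
Hunk 3: at line 3 remove [qwum] add [zer,swswy,namsn] -> 18 lines: ndqzy vakgb xjox zer swswy namsn tvnyn fqzk jjcbt hqgw xoe hcga kohi fog fros dfe zst jjyo
Hunk 4: at line 8 remove [hqgw] add [bzdoy,xjc] -> 19 lines: ndqzy vakgb xjox zer swswy namsn tvnyn fqzk jjcbt bzdoy xjc xoe hcga kohi fog fros dfe zst jjyo
Hunk 5: at line 5 remove [namsn,tvnyn,fqzk] add [zvhj,jxyvy,idtpf] -> 19 lines: ndqzy vakgb xjox zer swswy zvhj jxyvy idtpf jjcbt bzdoy xjc xoe hcga kohi fog fros dfe zst jjyo
Hunk 6: at line 14 remove [fog,fros] add [ypete,lkdyf] -> 19 lines: ndqzy vakgb xjox zer swswy zvhj jxyvy idtpf jjcbt bzdoy xjc xoe hcga kohi ypete lkdyf dfe zst jjyo
Final line 1: ndqzy

Answer: ndqzy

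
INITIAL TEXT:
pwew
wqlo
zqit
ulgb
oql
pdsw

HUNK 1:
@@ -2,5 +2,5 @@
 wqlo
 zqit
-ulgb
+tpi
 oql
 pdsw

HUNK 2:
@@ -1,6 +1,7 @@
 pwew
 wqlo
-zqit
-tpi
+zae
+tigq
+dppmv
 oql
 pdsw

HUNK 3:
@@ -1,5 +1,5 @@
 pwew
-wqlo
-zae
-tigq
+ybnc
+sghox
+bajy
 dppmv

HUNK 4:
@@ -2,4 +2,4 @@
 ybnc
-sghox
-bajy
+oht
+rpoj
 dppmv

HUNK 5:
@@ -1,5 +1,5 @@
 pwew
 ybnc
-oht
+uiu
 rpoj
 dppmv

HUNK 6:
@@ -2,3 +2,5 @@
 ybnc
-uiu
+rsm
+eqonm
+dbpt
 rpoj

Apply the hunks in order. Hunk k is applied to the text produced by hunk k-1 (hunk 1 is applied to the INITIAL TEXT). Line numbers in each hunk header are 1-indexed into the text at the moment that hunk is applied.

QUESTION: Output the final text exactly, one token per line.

Hunk 1: at line 2 remove [ulgb] add [tpi] -> 6 lines: pwew wqlo zqit tpi oql pdsw
Hunk 2: at line 1 remove [zqit,tpi] add [zae,tigq,dppmv] -> 7 lines: pwew wqlo zae tigq dppmv oql pdsw
Hunk 3: at line 1 remove [wqlo,zae,tigq] add [ybnc,sghox,bajy] -> 7 lines: pwew ybnc sghox bajy dppmv oql pdsw
Hunk 4: at line 2 remove [sghox,bajy] add [oht,rpoj] -> 7 lines: pwew ybnc oht rpoj dppmv oql pdsw
Hunk 5: at line 1 remove [oht] add [uiu] -> 7 lines: pwew ybnc uiu rpoj dppmv oql pdsw
Hunk 6: at line 2 remove [uiu] add [rsm,eqonm,dbpt] -> 9 lines: pwew ybnc rsm eqonm dbpt rpoj dppmv oql pdsw

Answer: pwew
ybnc
rsm
eqonm
dbpt
rpoj
dppmv
oql
pdsw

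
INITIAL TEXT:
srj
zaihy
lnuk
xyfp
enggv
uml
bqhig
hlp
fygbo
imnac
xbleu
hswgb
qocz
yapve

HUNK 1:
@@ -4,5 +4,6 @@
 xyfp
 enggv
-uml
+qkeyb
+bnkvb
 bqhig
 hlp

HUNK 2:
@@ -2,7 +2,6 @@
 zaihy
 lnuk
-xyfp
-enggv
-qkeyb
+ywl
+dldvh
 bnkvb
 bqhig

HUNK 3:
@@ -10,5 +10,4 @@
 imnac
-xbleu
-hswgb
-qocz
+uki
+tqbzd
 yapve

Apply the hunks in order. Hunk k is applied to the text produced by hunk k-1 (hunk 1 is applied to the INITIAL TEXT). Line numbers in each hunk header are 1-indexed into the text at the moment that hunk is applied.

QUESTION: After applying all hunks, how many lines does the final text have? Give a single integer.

Hunk 1: at line 4 remove [uml] add [qkeyb,bnkvb] -> 15 lines: srj zaihy lnuk xyfp enggv qkeyb bnkvb bqhig hlp fygbo imnac xbleu hswgb qocz yapve
Hunk 2: at line 2 remove [xyfp,enggv,qkeyb] add [ywl,dldvh] -> 14 lines: srj zaihy lnuk ywl dldvh bnkvb bqhig hlp fygbo imnac xbleu hswgb qocz yapve
Hunk 3: at line 10 remove [xbleu,hswgb,qocz] add [uki,tqbzd] -> 13 lines: srj zaihy lnuk ywl dldvh bnkvb bqhig hlp fygbo imnac uki tqbzd yapve
Final line count: 13

Answer: 13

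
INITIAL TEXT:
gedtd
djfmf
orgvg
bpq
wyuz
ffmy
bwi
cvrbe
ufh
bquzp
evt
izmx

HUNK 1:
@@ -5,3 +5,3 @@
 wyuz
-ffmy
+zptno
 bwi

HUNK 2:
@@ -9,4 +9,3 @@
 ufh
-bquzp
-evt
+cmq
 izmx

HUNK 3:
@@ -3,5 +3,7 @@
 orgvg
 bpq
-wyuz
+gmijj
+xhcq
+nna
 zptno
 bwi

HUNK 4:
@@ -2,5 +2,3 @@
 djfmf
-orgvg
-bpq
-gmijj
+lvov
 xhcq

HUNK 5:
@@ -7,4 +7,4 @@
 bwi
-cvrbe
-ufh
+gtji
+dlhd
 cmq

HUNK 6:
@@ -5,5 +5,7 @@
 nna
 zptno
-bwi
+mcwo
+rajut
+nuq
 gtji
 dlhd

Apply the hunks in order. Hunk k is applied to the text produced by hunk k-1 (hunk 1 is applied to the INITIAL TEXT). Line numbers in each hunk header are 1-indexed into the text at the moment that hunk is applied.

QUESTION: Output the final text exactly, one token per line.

Hunk 1: at line 5 remove [ffmy] add [zptno] -> 12 lines: gedtd djfmf orgvg bpq wyuz zptno bwi cvrbe ufh bquzp evt izmx
Hunk 2: at line 9 remove [bquzp,evt] add [cmq] -> 11 lines: gedtd djfmf orgvg bpq wyuz zptno bwi cvrbe ufh cmq izmx
Hunk 3: at line 3 remove [wyuz] add [gmijj,xhcq,nna] -> 13 lines: gedtd djfmf orgvg bpq gmijj xhcq nna zptno bwi cvrbe ufh cmq izmx
Hunk 4: at line 2 remove [orgvg,bpq,gmijj] add [lvov] -> 11 lines: gedtd djfmf lvov xhcq nna zptno bwi cvrbe ufh cmq izmx
Hunk 5: at line 7 remove [cvrbe,ufh] add [gtji,dlhd] -> 11 lines: gedtd djfmf lvov xhcq nna zptno bwi gtji dlhd cmq izmx
Hunk 6: at line 5 remove [bwi] add [mcwo,rajut,nuq] -> 13 lines: gedtd djfmf lvov xhcq nna zptno mcwo rajut nuq gtji dlhd cmq izmx

Answer: gedtd
djfmf
lvov
xhcq
nna
zptno
mcwo
rajut
nuq
gtji
dlhd
cmq
izmx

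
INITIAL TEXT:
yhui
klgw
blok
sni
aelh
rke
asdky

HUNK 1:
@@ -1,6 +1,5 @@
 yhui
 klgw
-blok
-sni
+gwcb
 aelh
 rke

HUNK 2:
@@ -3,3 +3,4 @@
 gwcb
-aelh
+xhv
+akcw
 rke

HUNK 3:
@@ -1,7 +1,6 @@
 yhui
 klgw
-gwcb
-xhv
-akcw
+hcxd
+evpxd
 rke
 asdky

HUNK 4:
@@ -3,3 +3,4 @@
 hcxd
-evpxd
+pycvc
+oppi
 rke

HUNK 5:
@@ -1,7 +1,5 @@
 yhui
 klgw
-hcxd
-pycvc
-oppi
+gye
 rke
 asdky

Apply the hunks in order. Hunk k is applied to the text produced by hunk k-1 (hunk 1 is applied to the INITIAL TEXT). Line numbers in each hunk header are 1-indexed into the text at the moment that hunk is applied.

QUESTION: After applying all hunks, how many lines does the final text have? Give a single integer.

Answer: 5

Derivation:
Hunk 1: at line 1 remove [blok,sni] add [gwcb] -> 6 lines: yhui klgw gwcb aelh rke asdky
Hunk 2: at line 3 remove [aelh] add [xhv,akcw] -> 7 lines: yhui klgw gwcb xhv akcw rke asdky
Hunk 3: at line 1 remove [gwcb,xhv,akcw] add [hcxd,evpxd] -> 6 lines: yhui klgw hcxd evpxd rke asdky
Hunk 4: at line 3 remove [evpxd] add [pycvc,oppi] -> 7 lines: yhui klgw hcxd pycvc oppi rke asdky
Hunk 5: at line 1 remove [hcxd,pycvc,oppi] add [gye] -> 5 lines: yhui klgw gye rke asdky
Final line count: 5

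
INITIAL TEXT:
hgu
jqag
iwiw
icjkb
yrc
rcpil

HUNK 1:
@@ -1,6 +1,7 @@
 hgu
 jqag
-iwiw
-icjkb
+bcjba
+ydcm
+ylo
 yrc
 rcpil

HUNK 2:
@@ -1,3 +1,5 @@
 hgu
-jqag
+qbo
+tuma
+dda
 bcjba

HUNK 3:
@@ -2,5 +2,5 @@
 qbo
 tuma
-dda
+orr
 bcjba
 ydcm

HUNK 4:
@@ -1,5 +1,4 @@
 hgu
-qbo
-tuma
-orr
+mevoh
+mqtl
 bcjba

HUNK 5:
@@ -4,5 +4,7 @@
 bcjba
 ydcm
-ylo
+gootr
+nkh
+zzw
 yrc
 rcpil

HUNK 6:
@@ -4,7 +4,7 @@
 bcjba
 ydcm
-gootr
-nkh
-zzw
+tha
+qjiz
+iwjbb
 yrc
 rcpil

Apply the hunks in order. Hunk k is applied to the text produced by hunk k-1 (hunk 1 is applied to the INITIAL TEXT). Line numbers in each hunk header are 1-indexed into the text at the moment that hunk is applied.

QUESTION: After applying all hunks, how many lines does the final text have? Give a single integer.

Answer: 10

Derivation:
Hunk 1: at line 1 remove [iwiw,icjkb] add [bcjba,ydcm,ylo] -> 7 lines: hgu jqag bcjba ydcm ylo yrc rcpil
Hunk 2: at line 1 remove [jqag] add [qbo,tuma,dda] -> 9 lines: hgu qbo tuma dda bcjba ydcm ylo yrc rcpil
Hunk 3: at line 2 remove [dda] add [orr] -> 9 lines: hgu qbo tuma orr bcjba ydcm ylo yrc rcpil
Hunk 4: at line 1 remove [qbo,tuma,orr] add [mevoh,mqtl] -> 8 lines: hgu mevoh mqtl bcjba ydcm ylo yrc rcpil
Hunk 5: at line 4 remove [ylo] add [gootr,nkh,zzw] -> 10 lines: hgu mevoh mqtl bcjba ydcm gootr nkh zzw yrc rcpil
Hunk 6: at line 4 remove [gootr,nkh,zzw] add [tha,qjiz,iwjbb] -> 10 lines: hgu mevoh mqtl bcjba ydcm tha qjiz iwjbb yrc rcpil
Final line count: 10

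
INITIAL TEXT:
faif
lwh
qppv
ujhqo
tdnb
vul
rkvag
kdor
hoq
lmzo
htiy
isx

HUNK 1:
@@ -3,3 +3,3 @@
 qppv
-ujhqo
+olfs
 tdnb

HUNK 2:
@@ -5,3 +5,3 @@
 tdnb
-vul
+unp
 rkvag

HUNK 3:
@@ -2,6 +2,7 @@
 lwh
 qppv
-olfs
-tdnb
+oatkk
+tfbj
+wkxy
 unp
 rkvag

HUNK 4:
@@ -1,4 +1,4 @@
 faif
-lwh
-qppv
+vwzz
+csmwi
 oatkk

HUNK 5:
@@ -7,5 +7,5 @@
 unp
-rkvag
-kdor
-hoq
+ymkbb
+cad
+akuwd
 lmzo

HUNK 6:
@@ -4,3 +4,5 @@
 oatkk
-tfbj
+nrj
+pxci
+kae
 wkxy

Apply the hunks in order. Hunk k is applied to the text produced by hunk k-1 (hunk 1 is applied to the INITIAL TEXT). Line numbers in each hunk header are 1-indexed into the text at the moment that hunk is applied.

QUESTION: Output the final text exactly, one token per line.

Answer: faif
vwzz
csmwi
oatkk
nrj
pxci
kae
wkxy
unp
ymkbb
cad
akuwd
lmzo
htiy
isx

Derivation:
Hunk 1: at line 3 remove [ujhqo] add [olfs] -> 12 lines: faif lwh qppv olfs tdnb vul rkvag kdor hoq lmzo htiy isx
Hunk 2: at line 5 remove [vul] add [unp] -> 12 lines: faif lwh qppv olfs tdnb unp rkvag kdor hoq lmzo htiy isx
Hunk 3: at line 2 remove [olfs,tdnb] add [oatkk,tfbj,wkxy] -> 13 lines: faif lwh qppv oatkk tfbj wkxy unp rkvag kdor hoq lmzo htiy isx
Hunk 4: at line 1 remove [lwh,qppv] add [vwzz,csmwi] -> 13 lines: faif vwzz csmwi oatkk tfbj wkxy unp rkvag kdor hoq lmzo htiy isx
Hunk 5: at line 7 remove [rkvag,kdor,hoq] add [ymkbb,cad,akuwd] -> 13 lines: faif vwzz csmwi oatkk tfbj wkxy unp ymkbb cad akuwd lmzo htiy isx
Hunk 6: at line 4 remove [tfbj] add [nrj,pxci,kae] -> 15 lines: faif vwzz csmwi oatkk nrj pxci kae wkxy unp ymkbb cad akuwd lmzo htiy isx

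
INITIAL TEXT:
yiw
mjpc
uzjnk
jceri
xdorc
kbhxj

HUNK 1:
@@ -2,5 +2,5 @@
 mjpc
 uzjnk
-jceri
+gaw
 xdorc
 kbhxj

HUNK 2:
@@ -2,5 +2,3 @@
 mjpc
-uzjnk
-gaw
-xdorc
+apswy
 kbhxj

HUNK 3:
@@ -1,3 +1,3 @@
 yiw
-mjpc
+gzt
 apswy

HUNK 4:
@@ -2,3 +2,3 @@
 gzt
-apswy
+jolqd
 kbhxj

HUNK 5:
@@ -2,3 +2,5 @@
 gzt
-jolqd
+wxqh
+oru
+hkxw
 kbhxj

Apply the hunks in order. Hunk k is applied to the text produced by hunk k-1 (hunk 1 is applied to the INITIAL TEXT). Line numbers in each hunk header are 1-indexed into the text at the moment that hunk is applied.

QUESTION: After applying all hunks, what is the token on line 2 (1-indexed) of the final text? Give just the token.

Hunk 1: at line 2 remove [jceri] add [gaw] -> 6 lines: yiw mjpc uzjnk gaw xdorc kbhxj
Hunk 2: at line 2 remove [uzjnk,gaw,xdorc] add [apswy] -> 4 lines: yiw mjpc apswy kbhxj
Hunk 3: at line 1 remove [mjpc] add [gzt] -> 4 lines: yiw gzt apswy kbhxj
Hunk 4: at line 2 remove [apswy] add [jolqd] -> 4 lines: yiw gzt jolqd kbhxj
Hunk 5: at line 2 remove [jolqd] add [wxqh,oru,hkxw] -> 6 lines: yiw gzt wxqh oru hkxw kbhxj
Final line 2: gzt

Answer: gzt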